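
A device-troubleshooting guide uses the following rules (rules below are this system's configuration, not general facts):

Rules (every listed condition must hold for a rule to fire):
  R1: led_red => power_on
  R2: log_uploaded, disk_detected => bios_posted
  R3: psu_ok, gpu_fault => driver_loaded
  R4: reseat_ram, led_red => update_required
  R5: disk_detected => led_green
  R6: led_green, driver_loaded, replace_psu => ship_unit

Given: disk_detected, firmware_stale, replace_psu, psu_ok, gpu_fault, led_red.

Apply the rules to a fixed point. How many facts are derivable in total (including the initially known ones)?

10

Round 1 — R1, R3, R5, derive power_on, driver_loaded, led_green.
Round 2 — R6, derive ship_unit.
Closure: {disk_detected, driver_loaded, firmware_stale, gpu_fault, led_green, led_red, power_on, psu_ok, replace_psu, ship_unit} — 10 facts.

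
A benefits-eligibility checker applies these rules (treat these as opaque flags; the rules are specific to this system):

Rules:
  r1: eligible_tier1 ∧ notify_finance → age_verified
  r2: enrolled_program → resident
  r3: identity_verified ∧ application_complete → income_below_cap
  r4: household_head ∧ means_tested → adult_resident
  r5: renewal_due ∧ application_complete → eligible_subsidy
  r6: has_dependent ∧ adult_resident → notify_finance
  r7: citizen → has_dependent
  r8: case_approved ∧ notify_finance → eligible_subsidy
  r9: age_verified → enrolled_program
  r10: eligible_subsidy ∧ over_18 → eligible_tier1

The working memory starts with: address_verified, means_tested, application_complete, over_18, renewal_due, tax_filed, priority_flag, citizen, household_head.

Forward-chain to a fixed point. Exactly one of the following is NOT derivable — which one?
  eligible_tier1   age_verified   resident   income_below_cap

income_below_cap

[1] r4 [household_head ∧ means_tested → adult_resident]; r5 [renewal_due ∧ application_complete → eligible_subsidy]; r7 [citizen → has_dependent]. ⇒ new: adult_resident, eligible_subsidy, has_dependent.
[2] r6 [has_dependent ∧ adult_resident → notify_finance]; r10 [eligible_subsidy ∧ over_18 → eligible_tier1]. ⇒ new: notify_finance, eligible_tier1.
[3] r1 [eligible_tier1 ∧ notify_finance → age_verified]. ⇒ new: age_verified.
[4] r9 [age_verified → enrolled_program]. ⇒ new: enrolled_program.
[5] r2 [enrolled_program → resident]. ⇒ new: resident.
Derived: resident (round 5), eligible_tier1 (round 2), age_verified (round 3). income_below_cap never appears in any round.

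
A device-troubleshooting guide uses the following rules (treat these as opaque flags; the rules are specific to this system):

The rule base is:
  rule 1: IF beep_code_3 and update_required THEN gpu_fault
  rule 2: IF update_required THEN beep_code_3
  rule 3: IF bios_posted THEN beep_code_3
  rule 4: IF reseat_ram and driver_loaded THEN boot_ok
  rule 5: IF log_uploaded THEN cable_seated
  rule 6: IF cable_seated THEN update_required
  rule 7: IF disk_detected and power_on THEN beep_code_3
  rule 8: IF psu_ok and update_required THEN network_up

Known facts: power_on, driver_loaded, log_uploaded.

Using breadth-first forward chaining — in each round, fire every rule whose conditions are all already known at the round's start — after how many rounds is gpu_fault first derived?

Round 1: rule 5 [IF log_uploaded THEN cable_seated]. New: cable_seated.
Round 2: rule 6 [IF cable_seated THEN update_required]. New: update_required.
Round 3: rule 2 [IF update_required THEN beep_code_3]. New: beep_code_3.
Round 4: rule 1 [IF beep_code_3 and update_required THEN gpu_fault]. New: gpu_fault.
gpu_fault first appears in round 4.

4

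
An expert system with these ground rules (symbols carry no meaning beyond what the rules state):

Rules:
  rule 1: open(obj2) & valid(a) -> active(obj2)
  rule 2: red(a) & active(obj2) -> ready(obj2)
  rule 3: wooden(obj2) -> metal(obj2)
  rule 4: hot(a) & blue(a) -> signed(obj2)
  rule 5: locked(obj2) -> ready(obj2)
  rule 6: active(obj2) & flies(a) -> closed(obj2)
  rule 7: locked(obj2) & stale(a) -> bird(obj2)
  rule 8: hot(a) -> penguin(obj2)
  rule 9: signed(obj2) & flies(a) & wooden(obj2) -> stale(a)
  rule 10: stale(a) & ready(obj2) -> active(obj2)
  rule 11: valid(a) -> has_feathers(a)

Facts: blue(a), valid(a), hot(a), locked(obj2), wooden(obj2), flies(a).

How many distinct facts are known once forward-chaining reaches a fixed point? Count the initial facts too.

15

Round 1: rule 3 [wooden(obj2) -> metal(obj2)]; rule 4 [hot(a) & blue(a) -> signed(obj2)]; rule 5 [locked(obj2) -> ready(obj2)]; rule 8 [hot(a) -> penguin(obj2)]; rule 11 [valid(a) -> has_feathers(a)]. New: metal(obj2), signed(obj2), ready(obj2), penguin(obj2), has_feathers(a).
Round 2: rule 9 [signed(obj2) & flies(a) & wooden(obj2) -> stale(a)]. New: stale(a).
Round 3: rule 7 [locked(obj2) & stale(a) -> bird(obj2)]; rule 10 [stale(a) & ready(obj2) -> active(obj2)]. New: bird(obj2), active(obj2).
Round 4: rule 6 [active(obj2) & flies(a) -> closed(obj2)]. New: closed(obj2).
Closure: {active(obj2), bird(obj2), blue(a), closed(obj2), flies(a), has_feathers(a), hot(a), locked(obj2), metal(obj2), penguin(obj2), ready(obj2), signed(obj2), stale(a), valid(a), wooden(obj2)} — 15 facts.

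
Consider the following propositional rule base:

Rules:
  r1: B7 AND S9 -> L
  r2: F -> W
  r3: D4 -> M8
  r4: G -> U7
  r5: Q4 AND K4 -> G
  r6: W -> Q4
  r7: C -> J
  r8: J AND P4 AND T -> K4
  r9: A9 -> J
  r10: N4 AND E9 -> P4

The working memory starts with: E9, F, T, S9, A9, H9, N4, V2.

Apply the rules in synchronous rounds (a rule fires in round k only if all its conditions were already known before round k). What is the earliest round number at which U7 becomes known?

4

Round 1 fires r2, r9, r10, giving W, J, P4.
Round 2 fires r6, r8, giving Q4, K4.
Round 3 fires r5, giving G.
Round 4 fires r4, giving U7.
U7 first appears in round 4.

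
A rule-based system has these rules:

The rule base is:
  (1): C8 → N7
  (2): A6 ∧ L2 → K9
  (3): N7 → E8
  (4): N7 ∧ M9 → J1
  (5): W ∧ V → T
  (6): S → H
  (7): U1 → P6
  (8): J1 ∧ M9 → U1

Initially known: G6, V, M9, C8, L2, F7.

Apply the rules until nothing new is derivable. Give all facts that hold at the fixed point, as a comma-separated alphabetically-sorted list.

C8, E8, F7, G6, J1, L2, M9, N7, P6, U1, V

Round 1 fires (1), giving N7.
Round 2 fires (3), (4), giving E8, J1.
Round 3 fires (8), giving U1.
Round 4 fires (7), giving P6.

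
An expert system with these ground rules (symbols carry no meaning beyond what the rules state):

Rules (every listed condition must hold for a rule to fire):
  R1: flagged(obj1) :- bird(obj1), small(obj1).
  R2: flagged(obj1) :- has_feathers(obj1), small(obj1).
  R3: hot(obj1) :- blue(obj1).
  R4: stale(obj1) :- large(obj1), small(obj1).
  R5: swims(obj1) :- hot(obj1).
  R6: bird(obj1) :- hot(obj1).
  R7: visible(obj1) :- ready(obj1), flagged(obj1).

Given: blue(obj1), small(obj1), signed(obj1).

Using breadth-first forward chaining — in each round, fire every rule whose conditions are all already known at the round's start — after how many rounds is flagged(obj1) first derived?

3

Round 1 fires R3, giving hot(obj1).
Round 2 fires R5, R6, giving swims(obj1), bird(obj1).
Round 3 fires R1, giving flagged(obj1).
flagged(obj1) first appears in round 3.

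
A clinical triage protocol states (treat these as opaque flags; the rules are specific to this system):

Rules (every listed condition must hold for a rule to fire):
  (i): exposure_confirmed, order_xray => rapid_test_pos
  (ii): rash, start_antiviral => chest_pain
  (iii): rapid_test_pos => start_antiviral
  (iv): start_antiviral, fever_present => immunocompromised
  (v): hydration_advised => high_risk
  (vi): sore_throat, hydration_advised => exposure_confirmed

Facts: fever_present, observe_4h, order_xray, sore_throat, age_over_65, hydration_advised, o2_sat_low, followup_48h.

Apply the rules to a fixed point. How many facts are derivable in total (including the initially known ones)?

Round 1 — (v), (vi), derive high_risk, exposure_confirmed.
Round 2 — (i), derive rapid_test_pos.
Round 3 — (iii), derive start_antiviral.
Round 4 — (iv), derive immunocompromised.
Closure: {age_over_65, exposure_confirmed, fever_present, followup_48h, high_risk, hydration_advised, immunocompromised, o2_sat_low, observe_4h, order_xray, rapid_test_pos, sore_throat, start_antiviral} — 13 facts.

13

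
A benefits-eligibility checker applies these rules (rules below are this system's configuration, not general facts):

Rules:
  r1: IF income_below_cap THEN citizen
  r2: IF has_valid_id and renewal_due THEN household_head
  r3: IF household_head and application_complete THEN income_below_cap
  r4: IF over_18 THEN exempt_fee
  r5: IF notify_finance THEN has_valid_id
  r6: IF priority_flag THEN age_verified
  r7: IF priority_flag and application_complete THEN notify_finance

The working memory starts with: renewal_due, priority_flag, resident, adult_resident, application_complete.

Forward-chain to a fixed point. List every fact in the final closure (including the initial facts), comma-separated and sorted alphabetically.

Round 1 fires r6, r7, giving age_verified, notify_finance.
Round 2 fires r5, giving has_valid_id.
Round 3 fires r2, giving household_head.
Round 4 fires r3, giving income_below_cap.
Round 5 fires r1, giving citizen.

adult_resident, age_verified, application_complete, citizen, has_valid_id, household_head, income_below_cap, notify_finance, priority_flag, renewal_due, resident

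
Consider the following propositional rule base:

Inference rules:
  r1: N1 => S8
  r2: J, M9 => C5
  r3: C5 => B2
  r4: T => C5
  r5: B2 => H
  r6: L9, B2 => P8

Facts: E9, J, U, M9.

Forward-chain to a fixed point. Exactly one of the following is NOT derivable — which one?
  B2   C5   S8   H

Round 1 fires r2, giving C5.
Round 2 fires r3, giving B2.
Round 3 fires r5, giving H.
Derived: H (round 3), C5 (round 1), B2 (round 2). S8 never appears in any round.

S8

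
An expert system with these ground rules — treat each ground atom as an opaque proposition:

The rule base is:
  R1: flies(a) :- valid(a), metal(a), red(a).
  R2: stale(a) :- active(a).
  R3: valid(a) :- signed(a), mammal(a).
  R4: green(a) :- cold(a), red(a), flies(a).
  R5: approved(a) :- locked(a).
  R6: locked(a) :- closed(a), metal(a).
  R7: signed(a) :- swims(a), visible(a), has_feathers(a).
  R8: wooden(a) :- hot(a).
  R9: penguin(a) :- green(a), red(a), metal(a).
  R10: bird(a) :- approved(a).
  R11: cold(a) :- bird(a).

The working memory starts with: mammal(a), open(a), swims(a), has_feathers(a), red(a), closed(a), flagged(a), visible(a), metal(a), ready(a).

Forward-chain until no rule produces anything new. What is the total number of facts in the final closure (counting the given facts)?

19

Round 1 fires R6, R7, giving locked(a), signed(a).
Round 2 fires R3, R5, giving valid(a), approved(a).
Round 3 fires R1, R10, giving flies(a), bird(a).
Round 4 fires R11, giving cold(a).
Round 5 fires R4, giving green(a).
Round 6 fires R9, giving penguin(a).
Closure: {approved(a), bird(a), closed(a), cold(a), flagged(a), flies(a), green(a), has_feathers(a), locked(a), mammal(a), metal(a), open(a), penguin(a), ready(a), red(a), signed(a), swims(a), valid(a), visible(a)} — 19 facts.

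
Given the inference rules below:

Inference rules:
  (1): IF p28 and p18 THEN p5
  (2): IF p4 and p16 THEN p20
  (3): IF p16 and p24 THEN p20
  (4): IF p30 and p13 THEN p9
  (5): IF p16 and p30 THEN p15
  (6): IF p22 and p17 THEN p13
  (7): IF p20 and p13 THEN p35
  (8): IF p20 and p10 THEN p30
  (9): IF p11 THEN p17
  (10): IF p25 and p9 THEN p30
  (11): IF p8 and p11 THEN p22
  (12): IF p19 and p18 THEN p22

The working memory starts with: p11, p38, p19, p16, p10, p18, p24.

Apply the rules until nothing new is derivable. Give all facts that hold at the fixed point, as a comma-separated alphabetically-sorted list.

Round 1 — (3), (9), (12), derive p20, p17, p22.
Round 2 — (6), (8), derive p13, p30.
Round 3 — (4), (5), (7), derive p9, p15, p35.

p10, p11, p13, p15, p16, p17, p18, p19, p20, p22, p24, p30, p35, p38, p9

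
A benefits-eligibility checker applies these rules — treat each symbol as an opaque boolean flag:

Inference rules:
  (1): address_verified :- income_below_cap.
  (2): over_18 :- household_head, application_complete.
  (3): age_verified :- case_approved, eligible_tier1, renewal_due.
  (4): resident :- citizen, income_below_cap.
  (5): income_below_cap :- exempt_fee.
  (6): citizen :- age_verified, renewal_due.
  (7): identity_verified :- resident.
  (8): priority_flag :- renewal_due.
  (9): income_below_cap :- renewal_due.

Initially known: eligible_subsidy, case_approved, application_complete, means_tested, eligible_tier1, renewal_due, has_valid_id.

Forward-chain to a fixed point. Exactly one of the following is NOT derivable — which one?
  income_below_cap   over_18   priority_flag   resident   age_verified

Round 1 — (3), (8), (9), derive age_verified, priority_flag, income_below_cap.
Round 2 — (1), (6), derive address_verified, citizen.
Round 3 — (4), derive resident.
Round 4 — (7), derive identity_verified.
Derived: age_verified (round 1), income_below_cap (round 1), priority_flag (round 1), resident (round 3). over_18 never appears in any round.

over_18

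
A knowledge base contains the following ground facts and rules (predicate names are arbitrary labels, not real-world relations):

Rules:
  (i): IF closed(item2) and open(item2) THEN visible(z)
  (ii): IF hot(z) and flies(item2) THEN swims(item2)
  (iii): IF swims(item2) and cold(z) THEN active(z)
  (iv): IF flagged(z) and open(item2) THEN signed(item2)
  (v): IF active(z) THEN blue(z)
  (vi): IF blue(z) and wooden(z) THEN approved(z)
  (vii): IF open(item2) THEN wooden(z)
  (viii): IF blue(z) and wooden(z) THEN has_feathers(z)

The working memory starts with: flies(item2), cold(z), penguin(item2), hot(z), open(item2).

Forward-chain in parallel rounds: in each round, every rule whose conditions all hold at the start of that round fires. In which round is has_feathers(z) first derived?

4

[1] (ii) [IF hot(z) and flies(item2) THEN swims(item2)]; (vii) [IF open(item2) THEN wooden(z)]. ⇒ new: swims(item2), wooden(z).
[2] (iii) [IF swims(item2) and cold(z) THEN active(z)]. ⇒ new: active(z).
[3] (v) [IF active(z) THEN blue(z)]. ⇒ new: blue(z).
[4] (vi) [IF blue(z) and wooden(z) THEN approved(z)]; (viii) [IF blue(z) and wooden(z) THEN has_feathers(z)]. ⇒ new: approved(z), has_feathers(z).
has_feathers(z) first appears in round 4.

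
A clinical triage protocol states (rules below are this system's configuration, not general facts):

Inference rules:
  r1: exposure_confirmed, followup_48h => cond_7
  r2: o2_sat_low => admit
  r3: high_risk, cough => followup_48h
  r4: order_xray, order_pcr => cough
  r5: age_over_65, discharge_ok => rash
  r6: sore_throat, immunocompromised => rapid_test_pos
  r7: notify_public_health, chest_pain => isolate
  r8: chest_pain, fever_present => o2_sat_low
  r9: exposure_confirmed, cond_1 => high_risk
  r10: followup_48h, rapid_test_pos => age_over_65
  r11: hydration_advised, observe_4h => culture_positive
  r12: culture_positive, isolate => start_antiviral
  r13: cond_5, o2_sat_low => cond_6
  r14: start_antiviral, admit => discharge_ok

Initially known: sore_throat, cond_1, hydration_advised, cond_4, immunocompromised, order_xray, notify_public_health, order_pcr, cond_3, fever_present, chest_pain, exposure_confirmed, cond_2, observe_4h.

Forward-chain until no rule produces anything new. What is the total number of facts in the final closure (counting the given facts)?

Round 1: r4 [order_xray, order_pcr => cough]; r6 [sore_throat, immunocompromised => rapid_test_pos]; r7 [notify_public_health, chest_pain => isolate]; r8 [chest_pain, fever_present => o2_sat_low]; r9 [exposure_confirmed, cond_1 => high_risk]; r11 [hydration_advised, observe_4h => culture_positive]. New: cough, rapid_test_pos, isolate, o2_sat_low, high_risk, culture_positive.
Round 2: r2 [o2_sat_low => admit]; r3 [high_risk, cough => followup_48h]; r12 [culture_positive, isolate => start_antiviral]. New: admit, followup_48h, start_antiviral.
Round 3: r1 [exposure_confirmed, followup_48h => cond_7]; r10 [followup_48h, rapid_test_pos => age_over_65]; r14 [start_antiviral, admit => discharge_ok]. New: cond_7, age_over_65, discharge_ok.
Round 4: r5 [age_over_65, discharge_ok => rash]. New: rash.
Closure: {admit, age_over_65, chest_pain, cond_1, cond_2, cond_3, cond_4, cond_7, cough, culture_positive, discharge_ok, exposure_confirmed, fever_present, followup_48h, high_risk, hydration_advised, immunocompromised, isolate, notify_public_health, o2_sat_low, observe_4h, order_pcr, order_xray, rapid_test_pos, rash, sore_throat, start_antiviral} — 27 facts.

27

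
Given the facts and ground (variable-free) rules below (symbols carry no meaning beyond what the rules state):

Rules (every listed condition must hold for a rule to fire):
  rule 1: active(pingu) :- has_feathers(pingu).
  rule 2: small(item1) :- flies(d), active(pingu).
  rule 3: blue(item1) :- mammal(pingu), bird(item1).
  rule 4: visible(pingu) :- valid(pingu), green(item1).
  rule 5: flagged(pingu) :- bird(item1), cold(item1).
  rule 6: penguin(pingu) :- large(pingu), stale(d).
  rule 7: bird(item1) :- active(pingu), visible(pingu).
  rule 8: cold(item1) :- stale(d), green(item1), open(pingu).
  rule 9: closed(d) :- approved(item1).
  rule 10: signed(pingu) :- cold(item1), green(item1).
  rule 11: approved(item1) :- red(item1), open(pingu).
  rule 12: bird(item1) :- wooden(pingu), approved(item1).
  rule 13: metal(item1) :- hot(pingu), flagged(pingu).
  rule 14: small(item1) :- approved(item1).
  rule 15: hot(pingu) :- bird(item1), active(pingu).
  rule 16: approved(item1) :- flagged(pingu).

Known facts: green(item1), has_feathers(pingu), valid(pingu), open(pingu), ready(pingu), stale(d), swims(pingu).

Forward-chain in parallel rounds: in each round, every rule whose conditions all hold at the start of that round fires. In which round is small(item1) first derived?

5

Round 1: rule 1 [active(pingu) :- has_feathers(pingu).]; rule 4 [visible(pingu) :- valid(pingu), green(item1).]; rule 8 [cold(item1) :- stale(d), green(item1), open(pingu).]. New: active(pingu), visible(pingu), cold(item1).
Round 2: rule 7 [bird(item1) :- active(pingu), visible(pingu).]; rule 10 [signed(pingu) :- cold(item1), green(item1).]. New: bird(item1), signed(pingu).
Round 3: rule 5 [flagged(pingu) :- bird(item1), cold(item1).]; rule 15 [hot(pingu) :- bird(item1), active(pingu).]. New: flagged(pingu), hot(pingu).
Round 4: rule 13 [metal(item1) :- hot(pingu), flagged(pingu).]; rule 16 [approved(item1) :- flagged(pingu).]. New: metal(item1), approved(item1).
Round 5: rule 9 [closed(d) :- approved(item1).]; rule 14 [small(item1) :- approved(item1).]. New: closed(d), small(item1).
small(item1) first appears in round 5.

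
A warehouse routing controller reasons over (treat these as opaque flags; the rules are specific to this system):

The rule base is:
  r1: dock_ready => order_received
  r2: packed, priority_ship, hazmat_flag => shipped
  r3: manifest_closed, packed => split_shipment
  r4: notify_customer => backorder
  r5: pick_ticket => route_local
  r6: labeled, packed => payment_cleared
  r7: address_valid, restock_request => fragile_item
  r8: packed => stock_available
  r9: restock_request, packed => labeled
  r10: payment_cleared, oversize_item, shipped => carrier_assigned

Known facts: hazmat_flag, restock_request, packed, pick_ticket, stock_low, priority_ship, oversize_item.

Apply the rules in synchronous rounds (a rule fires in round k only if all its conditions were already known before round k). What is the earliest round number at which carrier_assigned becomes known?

3

Round 1 — r2, r5, r8, r9, derive shipped, route_local, stock_available, labeled.
Round 2 — r6, derive payment_cleared.
Round 3 — r10, derive carrier_assigned.
carrier_assigned first appears in round 3.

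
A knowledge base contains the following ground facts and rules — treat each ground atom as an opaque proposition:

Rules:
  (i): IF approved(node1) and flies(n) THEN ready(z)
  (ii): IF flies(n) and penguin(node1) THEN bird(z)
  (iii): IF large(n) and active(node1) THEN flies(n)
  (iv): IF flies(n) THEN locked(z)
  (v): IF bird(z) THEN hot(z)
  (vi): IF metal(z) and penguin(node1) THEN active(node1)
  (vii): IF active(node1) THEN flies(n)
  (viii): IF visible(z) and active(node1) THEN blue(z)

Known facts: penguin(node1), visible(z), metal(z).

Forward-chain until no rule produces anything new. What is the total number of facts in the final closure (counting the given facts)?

9

Round 1 — (vi), derive active(node1).
Round 2 — (vii), (viii), derive flies(n), blue(z).
Round 3 — (ii), (iv), derive bird(z), locked(z).
Round 4 — (v), derive hot(z).
Closure: {active(node1), bird(z), blue(z), flies(n), hot(z), locked(z), metal(z), penguin(node1), visible(z)} — 9 facts.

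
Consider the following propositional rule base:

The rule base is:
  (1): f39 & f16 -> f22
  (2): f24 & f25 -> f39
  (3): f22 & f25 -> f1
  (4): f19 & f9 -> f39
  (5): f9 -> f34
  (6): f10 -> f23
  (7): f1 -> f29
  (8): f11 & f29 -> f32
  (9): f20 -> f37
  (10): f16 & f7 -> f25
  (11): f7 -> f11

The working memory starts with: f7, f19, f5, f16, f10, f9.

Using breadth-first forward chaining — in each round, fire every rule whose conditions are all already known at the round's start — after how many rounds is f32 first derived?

5

[1] (4) [f19 & f9 -> f39]; (5) [f9 -> f34]; (6) [f10 -> f23]; (10) [f16 & f7 -> f25]; (11) [f7 -> f11]. ⇒ new: f39, f34, f23, f25, f11.
[2] (1) [f39 & f16 -> f22]. ⇒ new: f22.
[3] (3) [f22 & f25 -> f1]. ⇒ new: f1.
[4] (7) [f1 -> f29]. ⇒ new: f29.
[5] (8) [f11 & f29 -> f32]. ⇒ new: f32.
f32 first appears in round 5.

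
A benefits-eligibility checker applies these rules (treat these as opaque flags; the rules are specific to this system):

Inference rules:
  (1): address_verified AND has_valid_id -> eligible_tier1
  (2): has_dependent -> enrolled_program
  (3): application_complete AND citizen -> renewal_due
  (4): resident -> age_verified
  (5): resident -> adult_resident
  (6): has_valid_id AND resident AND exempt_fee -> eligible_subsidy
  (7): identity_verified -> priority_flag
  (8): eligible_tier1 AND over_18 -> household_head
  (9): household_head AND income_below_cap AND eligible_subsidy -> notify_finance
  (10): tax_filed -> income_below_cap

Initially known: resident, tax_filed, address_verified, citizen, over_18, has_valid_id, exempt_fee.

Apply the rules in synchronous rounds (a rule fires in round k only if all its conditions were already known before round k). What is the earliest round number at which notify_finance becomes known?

3

Round 1: (1) [address_verified AND has_valid_id -> eligible_tier1]; (4) [resident -> age_verified]; (5) [resident -> adult_resident]; (6) [has_valid_id AND resident AND exempt_fee -> eligible_subsidy]; (10) [tax_filed -> income_below_cap]. New: eligible_tier1, age_verified, adult_resident, eligible_subsidy, income_below_cap.
Round 2: (8) [eligible_tier1 AND over_18 -> household_head]. New: household_head.
Round 3: (9) [household_head AND income_below_cap AND eligible_subsidy -> notify_finance]. New: notify_finance.
notify_finance first appears in round 3.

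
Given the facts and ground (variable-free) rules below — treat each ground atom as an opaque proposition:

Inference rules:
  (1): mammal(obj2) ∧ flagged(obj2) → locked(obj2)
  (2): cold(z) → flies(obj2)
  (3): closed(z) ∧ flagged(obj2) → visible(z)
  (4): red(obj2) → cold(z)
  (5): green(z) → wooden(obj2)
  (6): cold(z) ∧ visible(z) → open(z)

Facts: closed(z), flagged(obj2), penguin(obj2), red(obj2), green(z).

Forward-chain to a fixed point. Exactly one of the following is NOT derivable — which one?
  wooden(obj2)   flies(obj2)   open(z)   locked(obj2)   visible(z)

locked(obj2)

Round 1 fires (3), (4), (5), giving visible(z), cold(z), wooden(obj2).
Round 2 fires (2), (6), giving flies(obj2), open(z).
Derived: open(z) (round 2), visible(z) (round 1), flies(obj2) (round 2), wooden(obj2) (round 1). locked(obj2) never appears in any round.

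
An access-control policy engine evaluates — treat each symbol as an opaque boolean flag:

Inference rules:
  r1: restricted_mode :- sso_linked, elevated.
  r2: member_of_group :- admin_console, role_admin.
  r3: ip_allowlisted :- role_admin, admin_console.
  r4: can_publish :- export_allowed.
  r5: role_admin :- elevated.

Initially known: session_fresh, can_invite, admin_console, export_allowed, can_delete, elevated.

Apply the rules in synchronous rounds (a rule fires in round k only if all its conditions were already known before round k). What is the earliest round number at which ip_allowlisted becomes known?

Round 1: r4 [can_publish :- export_allowed.]; r5 [role_admin :- elevated.]. Adds can_publish, role_admin.
Round 2: r2 [member_of_group :- admin_console, role_admin.]; r3 [ip_allowlisted :- role_admin, admin_console.]. Adds member_of_group, ip_allowlisted.
ip_allowlisted first appears in round 2.

2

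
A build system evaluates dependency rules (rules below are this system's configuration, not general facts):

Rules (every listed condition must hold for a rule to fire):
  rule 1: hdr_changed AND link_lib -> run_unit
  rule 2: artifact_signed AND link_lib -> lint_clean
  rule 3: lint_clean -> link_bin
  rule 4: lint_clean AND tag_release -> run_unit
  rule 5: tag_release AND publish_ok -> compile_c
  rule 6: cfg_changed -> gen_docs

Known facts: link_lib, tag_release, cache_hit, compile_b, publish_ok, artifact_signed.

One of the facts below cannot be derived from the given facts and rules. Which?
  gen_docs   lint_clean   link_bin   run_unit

Round 1 fires rule 2, rule 5, giving lint_clean, compile_c.
Round 2 fires rule 3, rule 4, giving link_bin, run_unit.
Derived: lint_clean (round 1), run_unit (round 2), link_bin (round 2). gen_docs never appears in any round.

gen_docs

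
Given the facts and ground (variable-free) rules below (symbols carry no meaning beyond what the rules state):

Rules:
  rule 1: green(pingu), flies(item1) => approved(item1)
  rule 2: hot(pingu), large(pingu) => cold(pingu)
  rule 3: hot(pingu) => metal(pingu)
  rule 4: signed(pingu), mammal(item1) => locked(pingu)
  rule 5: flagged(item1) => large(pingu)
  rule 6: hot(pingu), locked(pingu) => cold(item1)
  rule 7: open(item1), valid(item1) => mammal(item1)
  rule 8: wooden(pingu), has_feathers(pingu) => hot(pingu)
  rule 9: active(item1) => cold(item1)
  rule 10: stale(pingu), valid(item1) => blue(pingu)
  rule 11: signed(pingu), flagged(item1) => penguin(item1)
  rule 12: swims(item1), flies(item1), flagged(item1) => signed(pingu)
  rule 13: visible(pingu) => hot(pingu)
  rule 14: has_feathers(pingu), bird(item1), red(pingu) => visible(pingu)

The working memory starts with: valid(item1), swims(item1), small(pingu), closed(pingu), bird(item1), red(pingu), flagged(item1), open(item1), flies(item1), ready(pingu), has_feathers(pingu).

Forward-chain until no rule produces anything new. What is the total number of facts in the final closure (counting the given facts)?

Round 1 fires rule 5, rule 7, rule 12, rule 14, giving large(pingu), mammal(item1), signed(pingu), visible(pingu).
Round 2 fires rule 4, rule 11, rule 13, giving locked(pingu), penguin(item1), hot(pingu).
Round 3 fires rule 2, rule 3, rule 6, giving cold(pingu), metal(pingu), cold(item1).
Closure: {bird(item1), closed(pingu), cold(item1), cold(pingu), flagged(item1), flies(item1), has_feathers(pingu), hot(pingu), large(pingu), locked(pingu), mammal(item1), metal(pingu), open(item1), penguin(item1), ready(pingu), red(pingu), signed(pingu), small(pingu), swims(item1), valid(item1), visible(pingu)} — 21 facts.

21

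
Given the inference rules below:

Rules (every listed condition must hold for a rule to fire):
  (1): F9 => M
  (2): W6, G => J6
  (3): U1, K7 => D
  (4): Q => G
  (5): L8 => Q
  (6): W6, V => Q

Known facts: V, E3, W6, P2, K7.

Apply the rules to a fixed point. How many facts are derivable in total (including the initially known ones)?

8

Round 1 — (6), derive Q.
Round 2 — (4), derive G.
Round 3 — (2), derive J6.
Closure: {E3, G, J6, K7, P2, Q, V, W6} — 8 facts.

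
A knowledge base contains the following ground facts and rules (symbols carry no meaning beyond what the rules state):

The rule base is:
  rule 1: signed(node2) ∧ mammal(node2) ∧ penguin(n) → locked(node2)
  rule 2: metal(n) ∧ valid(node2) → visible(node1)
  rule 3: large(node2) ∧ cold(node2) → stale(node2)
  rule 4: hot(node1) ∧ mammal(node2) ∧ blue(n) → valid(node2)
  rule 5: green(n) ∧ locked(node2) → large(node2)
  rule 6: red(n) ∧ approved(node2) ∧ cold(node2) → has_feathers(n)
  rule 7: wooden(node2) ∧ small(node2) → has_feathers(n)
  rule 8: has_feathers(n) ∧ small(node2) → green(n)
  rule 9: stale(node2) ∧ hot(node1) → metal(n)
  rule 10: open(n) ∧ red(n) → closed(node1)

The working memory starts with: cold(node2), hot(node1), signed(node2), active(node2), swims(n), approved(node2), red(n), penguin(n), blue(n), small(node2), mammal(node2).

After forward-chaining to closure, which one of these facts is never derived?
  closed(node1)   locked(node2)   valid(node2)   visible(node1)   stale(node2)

Round 1 — rule 1, rule 4, rule 6, derive locked(node2), valid(node2), has_feathers(n).
Round 2 — rule 8, derive green(n).
Round 3 — rule 5, derive large(node2).
Round 4 — rule 3, derive stale(node2).
Round 5 — rule 9, derive metal(n).
Round 6 — rule 2, derive visible(node1).
Derived: stale(node2) (round 4), visible(node1) (round 6), locked(node2) (round 1), valid(node2) (round 1). closed(node1) never appears in any round.

closed(node1)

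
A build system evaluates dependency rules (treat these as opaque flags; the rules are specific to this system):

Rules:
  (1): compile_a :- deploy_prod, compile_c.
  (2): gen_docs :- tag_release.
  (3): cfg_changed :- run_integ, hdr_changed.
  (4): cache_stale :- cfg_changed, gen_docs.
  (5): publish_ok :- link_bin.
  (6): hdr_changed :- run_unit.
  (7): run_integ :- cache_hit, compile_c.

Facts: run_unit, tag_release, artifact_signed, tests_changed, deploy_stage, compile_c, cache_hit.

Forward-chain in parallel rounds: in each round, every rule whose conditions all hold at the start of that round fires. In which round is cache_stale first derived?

[1] (2) [gen_docs :- tag_release.]; (6) [hdr_changed :- run_unit.]; (7) [run_integ :- cache_hit, compile_c.]. ⇒ new: gen_docs, hdr_changed, run_integ.
[2] (3) [cfg_changed :- run_integ, hdr_changed.]. ⇒ new: cfg_changed.
[3] (4) [cache_stale :- cfg_changed, gen_docs.]. ⇒ new: cache_stale.
cache_stale first appears in round 3.

3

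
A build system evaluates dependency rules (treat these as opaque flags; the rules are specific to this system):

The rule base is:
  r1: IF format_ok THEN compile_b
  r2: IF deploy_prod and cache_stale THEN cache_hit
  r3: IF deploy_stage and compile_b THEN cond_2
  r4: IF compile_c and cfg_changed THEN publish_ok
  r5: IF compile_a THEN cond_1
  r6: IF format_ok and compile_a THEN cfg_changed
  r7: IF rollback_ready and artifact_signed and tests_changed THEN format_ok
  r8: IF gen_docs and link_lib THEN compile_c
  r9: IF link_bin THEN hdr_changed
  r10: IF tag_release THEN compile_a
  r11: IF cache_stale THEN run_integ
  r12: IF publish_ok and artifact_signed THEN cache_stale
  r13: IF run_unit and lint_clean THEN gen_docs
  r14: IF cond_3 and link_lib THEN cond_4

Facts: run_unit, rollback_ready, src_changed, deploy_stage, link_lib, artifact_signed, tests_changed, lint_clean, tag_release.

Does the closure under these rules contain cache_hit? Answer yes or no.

no

Round 1 fires r7, r10, r13, giving format_ok, compile_a, gen_docs.
Round 2 fires r1, r5, r6, r8, giving compile_b, cond_1, cfg_changed, compile_c.
Round 3 fires r3, r4, giving cond_2, publish_ok.
Round 4 fires r12, giving cache_stale.
Round 5 fires r11, giving run_integ.
Fixed point reached. cache_hit is concluded only by r2; r2 needs deploy_prod (never derived).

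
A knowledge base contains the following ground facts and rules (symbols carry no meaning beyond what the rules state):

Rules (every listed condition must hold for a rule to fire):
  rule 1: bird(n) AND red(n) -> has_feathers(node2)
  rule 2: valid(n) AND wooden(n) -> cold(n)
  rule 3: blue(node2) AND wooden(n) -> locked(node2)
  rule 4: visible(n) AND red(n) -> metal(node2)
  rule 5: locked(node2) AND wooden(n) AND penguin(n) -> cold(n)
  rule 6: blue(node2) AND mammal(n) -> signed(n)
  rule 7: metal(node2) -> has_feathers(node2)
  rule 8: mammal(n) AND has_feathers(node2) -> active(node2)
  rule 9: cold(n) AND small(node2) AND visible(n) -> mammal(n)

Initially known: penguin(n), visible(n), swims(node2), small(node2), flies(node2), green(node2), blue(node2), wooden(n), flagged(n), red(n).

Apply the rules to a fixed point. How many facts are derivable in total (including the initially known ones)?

17

Round 1: rule 3 [blue(node2) AND wooden(n) -> locked(node2)]; rule 4 [visible(n) AND red(n) -> metal(node2)]. Adds locked(node2), metal(node2).
Round 2: rule 5 [locked(node2) AND wooden(n) AND penguin(n) -> cold(n)]; rule 7 [metal(node2) -> has_feathers(node2)]. Adds cold(n), has_feathers(node2).
Round 3: rule 9 [cold(n) AND small(node2) AND visible(n) -> mammal(n)]. Adds mammal(n).
Round 4: rule 6 [blue(node2) AND mammal(n) -> signed(n)]; rule 8 [mammal(n) AND has_feathers(node2) -> active(node2)]. Adds signed(n), active(node2).
Closure: {active(node2), blue(node2), cold(n), flagged(n), flies(node2), green(node2), has_feathers(node2), locked(node2), mammal(n), metal(node2), penguin(n), red(n), signed(n), small(node2), swims(node2), visible(n), wooden(n)} — 17 facts.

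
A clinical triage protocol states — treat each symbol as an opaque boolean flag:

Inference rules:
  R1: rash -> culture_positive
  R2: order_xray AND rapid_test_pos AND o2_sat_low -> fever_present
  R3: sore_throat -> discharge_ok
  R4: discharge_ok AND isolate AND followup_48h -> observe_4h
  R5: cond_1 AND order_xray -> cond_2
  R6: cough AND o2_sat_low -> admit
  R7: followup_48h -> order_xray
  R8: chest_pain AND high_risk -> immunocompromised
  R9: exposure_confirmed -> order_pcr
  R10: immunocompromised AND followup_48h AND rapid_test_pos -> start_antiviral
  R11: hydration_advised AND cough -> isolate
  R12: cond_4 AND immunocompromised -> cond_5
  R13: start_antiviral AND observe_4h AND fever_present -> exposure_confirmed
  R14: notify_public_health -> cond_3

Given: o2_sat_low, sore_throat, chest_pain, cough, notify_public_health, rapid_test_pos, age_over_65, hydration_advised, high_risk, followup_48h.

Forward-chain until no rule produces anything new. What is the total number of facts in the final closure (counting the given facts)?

21

Round 1: R3 [sore_throat -> discharge_ok]; R6 [cough AND o2_sat_low -> admit]; R7 [followup_48h -> order_xray]; R8 [chest_pain AND high_risk -> immunocompromised]; R11 [hydration_advised AND cough -> isolate]; R14 [notify_public_health -> cond_3]. New: discharge_ok, admit, order_xray, immunocompromised, isolate, cond_3.
Round 2: R2 [order_xray AND rapid_test_pos AND o2_sat_low -> fever_present]; R4 [discharge_ok AND isolate AND followup_48h -> observe_4h]; R10 [immunocompromised AND followup_48h AND rapid_test_pos -> start_antiviral]. New: fever_present, observe_4h, start_antiviral.
Round 3: R13 [start_antiviral AND observe_4h AND fever_present -> exposure_confirmed]. New: exposure_confirmed.
Round 4: R9 [exposure_confirmed -> order_pcr]. New: order_pcr.
Closure: {admit, age_over_65, chest_pain, cond_3, cough, discharge_ok, exposure_confirmed, fever_present, followup_48h, high_risk, hydration_advised, immunocompromised, isolate, notify_public_health, o2_sat_low, observe_4h, order_pcr, order_xray, rapid_test_pos, sore_throat, start_antiviral} — 21 facts.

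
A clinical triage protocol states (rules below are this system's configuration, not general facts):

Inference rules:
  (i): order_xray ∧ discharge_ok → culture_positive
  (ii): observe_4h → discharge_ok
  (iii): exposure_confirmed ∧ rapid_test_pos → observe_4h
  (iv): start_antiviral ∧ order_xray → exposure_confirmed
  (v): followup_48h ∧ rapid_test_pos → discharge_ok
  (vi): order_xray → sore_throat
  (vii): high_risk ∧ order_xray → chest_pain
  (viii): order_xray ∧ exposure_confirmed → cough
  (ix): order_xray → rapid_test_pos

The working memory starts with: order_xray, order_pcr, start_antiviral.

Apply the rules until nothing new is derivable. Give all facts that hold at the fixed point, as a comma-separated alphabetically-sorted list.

cough, culture_positive, discharge_ok, exposure_confirmed, observe_4h, order_pcr, order_xray, rapid_test_pos, sore_throat, start_antiviral

Round 1 fires (iv), (vi), (ix), giving exposure_confirmed, sore_throat, rapid_test_pos.
Round 2 fires (iii), (viii), giving observe_4h, cough.
Round 3 fires (ii), giving discharge_ok.
Round 4 fires (i), giving culture_positive.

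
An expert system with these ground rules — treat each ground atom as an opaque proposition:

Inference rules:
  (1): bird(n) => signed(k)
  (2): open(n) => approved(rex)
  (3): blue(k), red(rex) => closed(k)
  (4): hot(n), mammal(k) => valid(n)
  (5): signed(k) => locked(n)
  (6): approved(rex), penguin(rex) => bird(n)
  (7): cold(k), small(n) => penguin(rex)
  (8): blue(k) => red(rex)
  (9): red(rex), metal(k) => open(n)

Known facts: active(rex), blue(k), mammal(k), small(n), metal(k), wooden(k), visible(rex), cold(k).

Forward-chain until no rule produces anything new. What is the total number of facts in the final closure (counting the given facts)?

Round 1 fires (7), (8), giving penguin(rex), red(rex).
Round 2 fires (3), (9), giving closed(k), open(n).
Round 3 fires (2), giving approved(rex).
Round 4 fires (6), giving bird(n).
Round 5 fires (1), giving signed(k).
Round 6 fires (5), giving locked(n).
Closure: {active(rex), approved(rex), bird(n), blue(k), closed(k), cold(k), locked(n), mammal(k), metal(k), open(n), penguin(rex), red(rex), signed(k), small(n), visible(rex), wooden(k)} — 16 facts.

16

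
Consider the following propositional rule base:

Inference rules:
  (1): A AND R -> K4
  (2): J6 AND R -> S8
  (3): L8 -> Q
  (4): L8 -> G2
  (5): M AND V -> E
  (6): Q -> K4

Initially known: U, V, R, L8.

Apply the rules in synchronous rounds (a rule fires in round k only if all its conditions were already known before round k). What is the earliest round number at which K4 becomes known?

Round 1: (3) [L8 -> Q]; (4) [L8 -> G2]. New: Q, G2.
Round 2: (6) [Q -> K4]. New: K4.
K4 first appears in round 2.

2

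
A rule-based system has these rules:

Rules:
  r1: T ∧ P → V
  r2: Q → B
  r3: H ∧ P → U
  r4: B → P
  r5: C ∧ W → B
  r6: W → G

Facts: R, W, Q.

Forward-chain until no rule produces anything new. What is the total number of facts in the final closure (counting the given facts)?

6

Round 1 — r2, r6, derive B, G.
Round 2 — r4, derive P.
Closure: {B, G, P, Q, R, W} — 6 facts.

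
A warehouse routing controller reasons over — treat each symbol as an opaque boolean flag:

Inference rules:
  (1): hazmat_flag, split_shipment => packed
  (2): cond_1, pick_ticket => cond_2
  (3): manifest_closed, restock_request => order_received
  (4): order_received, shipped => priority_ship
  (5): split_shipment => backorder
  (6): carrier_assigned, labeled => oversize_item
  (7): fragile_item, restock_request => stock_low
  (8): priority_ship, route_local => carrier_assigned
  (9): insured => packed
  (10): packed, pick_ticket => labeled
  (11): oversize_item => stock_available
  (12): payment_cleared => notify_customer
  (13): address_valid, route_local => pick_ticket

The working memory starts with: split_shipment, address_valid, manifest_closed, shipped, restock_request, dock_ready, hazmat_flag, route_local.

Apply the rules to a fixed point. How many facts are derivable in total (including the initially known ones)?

17

Round 1: (1) [hazmat_flag, split_shipment => packed]; (3) [manifest_closed, restock_request => order_received]; (5) [split_shipment => backorder]; (13) [address_valid, route_local => pick_ticket]. New: packed, order_received, backorder, pick_ticket.
Round 2: (4) [order_received, shipped => priority_ship]; (10) [packed, pick_ticket => labeled]. New: priority_ship, labeled.
Round 3: (8) [priority_ship, route_local => carrier_assigned]. New: carrier_assigned.
Round 4: (6) [carrier_assigned, labeled => oversize_item]. New: oversize_item.
Round 5: (11) [oversize_item => stock_available]. New: stock_available.
Closure: {address_valid, backorder, carrier_assigned, dock_ready, hazmat_flag, labeled, manifest_closed, order_received, oversize_item, packed, pick_ticket, priority_ship, restock_request, route_local, shipped, split_shipment, stock_available} — 17 facts.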